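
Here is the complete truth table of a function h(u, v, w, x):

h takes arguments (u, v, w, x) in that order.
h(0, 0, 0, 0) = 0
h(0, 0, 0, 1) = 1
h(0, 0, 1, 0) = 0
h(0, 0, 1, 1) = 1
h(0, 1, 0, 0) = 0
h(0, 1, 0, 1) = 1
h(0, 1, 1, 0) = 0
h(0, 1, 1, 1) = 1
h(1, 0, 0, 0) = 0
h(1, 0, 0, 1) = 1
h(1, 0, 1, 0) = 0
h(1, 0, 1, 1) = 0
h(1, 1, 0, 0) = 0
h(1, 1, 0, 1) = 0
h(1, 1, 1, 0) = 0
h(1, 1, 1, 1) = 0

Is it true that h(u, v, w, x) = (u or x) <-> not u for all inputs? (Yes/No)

No

Test each input against both h and the formula:
  u=0, v=0, w=0, x=0: formula gives 0, h = 0 ✓
  u=0, v=0, w=0, x=1: formula gives 1, h = 1 ✓
  u=0, v=0, w=1, x=0: formula gives 0, h = 0 ✓
  u=0, v=0, w=1, x=1: formula gives 1, h = 1 ✓
  …
  u=1, v=0, w=0, x=1: formula gives 0, but h = 1 ✗
Row (1,0,0,1) is a counterexample, so the formula is not equivalent to h.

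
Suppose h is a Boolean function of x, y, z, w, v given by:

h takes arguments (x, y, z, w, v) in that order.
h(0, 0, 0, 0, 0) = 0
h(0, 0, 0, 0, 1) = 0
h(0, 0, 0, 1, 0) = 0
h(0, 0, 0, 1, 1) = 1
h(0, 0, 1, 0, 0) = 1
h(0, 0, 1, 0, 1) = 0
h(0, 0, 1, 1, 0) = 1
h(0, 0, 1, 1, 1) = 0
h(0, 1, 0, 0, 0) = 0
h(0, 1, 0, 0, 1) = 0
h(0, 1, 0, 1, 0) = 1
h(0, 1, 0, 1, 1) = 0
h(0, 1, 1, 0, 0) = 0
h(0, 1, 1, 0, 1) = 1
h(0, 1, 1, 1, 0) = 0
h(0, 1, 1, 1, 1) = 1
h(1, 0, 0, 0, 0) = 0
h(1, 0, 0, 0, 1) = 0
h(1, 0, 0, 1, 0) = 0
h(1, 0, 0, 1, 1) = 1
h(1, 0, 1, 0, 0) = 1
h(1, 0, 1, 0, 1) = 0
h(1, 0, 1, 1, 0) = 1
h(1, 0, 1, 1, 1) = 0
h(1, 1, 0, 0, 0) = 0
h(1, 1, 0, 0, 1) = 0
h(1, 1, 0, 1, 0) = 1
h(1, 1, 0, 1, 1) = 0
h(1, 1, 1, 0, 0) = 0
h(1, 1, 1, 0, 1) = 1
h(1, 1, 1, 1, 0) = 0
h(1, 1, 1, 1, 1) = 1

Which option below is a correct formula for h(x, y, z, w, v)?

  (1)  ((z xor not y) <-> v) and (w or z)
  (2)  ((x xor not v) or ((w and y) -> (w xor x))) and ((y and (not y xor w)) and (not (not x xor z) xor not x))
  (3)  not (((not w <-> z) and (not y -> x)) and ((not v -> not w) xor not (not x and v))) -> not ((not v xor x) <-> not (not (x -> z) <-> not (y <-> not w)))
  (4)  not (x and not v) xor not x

(2) disagrees with h on (0,0,0,1,1) (formula → 0, table → 1); rule it out.
(3) disagrees with h on (0,0,0,0,1) (formula → 1, table → 0); rule it out.
(4) disagrees with h on (0,0,0,1,1) (formula → 0, table → 1); rule it out.
That leaves (1). Evaluating it on every row reproduces the table of h exactly.

1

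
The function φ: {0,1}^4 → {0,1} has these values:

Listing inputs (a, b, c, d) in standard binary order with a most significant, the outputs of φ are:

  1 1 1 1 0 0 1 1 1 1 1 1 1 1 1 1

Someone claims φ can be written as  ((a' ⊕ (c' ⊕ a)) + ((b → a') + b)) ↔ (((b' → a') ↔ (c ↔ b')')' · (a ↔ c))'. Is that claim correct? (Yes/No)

Check the formula against φ row by row:
  a=0, b=0, c=0, d=0: formula gives 1, φ = 1 ✓
  a=0, b=0, c=0, d=1: formula gives 1, φ = 1 ✓
  a=0, b=0, c=1, d=0: formula gives 1, φ = 1 ✓
  a=0, b=0, c=1, d=1: formula gives 1, φ = 1 ✓
  …and likewise for the remaining 12 rows.
All 16 rows match — the expression computes φ exactly.

Yes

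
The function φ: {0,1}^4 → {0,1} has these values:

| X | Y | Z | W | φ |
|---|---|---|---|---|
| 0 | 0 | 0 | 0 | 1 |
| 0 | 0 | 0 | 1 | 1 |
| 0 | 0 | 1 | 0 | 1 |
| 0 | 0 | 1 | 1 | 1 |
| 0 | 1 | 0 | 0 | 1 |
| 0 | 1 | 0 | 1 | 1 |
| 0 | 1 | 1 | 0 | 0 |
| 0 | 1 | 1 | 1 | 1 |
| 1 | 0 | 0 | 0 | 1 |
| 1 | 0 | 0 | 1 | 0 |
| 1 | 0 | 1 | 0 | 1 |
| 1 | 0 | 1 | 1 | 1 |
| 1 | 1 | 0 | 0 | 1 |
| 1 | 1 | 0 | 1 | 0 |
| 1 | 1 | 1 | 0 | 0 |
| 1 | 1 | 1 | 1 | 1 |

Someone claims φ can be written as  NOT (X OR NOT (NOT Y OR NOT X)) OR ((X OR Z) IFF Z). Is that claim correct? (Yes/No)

No

Test each input against both φ and the formula:
  X=0, Y=0, Z=0, W=0: formula gives 1, φ = 1 ✓
  X=0, Y=0, Z=0, W=1: formula gives 1, φ = 1 ✓
  X=0, Y=0, Z=1, W=0: formula gives 1, φ = 1 ✓
  X=0, Y=0, Z=1, W=1: formula gives 1, φ = 1 ✓
  …
  X=0, Y=1, Z=1, W=0: formula gives 1, but φ = 0 ✗
Row (0,1,1,0) is a counterexample, so the formula is not equivalent to φ.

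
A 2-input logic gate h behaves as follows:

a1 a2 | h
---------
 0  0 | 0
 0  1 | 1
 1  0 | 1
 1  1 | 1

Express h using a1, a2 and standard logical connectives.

The output is 1 whenever at least one input is 1 — the OR of all inputs.

h(a1, a2) = a1 ∨ a2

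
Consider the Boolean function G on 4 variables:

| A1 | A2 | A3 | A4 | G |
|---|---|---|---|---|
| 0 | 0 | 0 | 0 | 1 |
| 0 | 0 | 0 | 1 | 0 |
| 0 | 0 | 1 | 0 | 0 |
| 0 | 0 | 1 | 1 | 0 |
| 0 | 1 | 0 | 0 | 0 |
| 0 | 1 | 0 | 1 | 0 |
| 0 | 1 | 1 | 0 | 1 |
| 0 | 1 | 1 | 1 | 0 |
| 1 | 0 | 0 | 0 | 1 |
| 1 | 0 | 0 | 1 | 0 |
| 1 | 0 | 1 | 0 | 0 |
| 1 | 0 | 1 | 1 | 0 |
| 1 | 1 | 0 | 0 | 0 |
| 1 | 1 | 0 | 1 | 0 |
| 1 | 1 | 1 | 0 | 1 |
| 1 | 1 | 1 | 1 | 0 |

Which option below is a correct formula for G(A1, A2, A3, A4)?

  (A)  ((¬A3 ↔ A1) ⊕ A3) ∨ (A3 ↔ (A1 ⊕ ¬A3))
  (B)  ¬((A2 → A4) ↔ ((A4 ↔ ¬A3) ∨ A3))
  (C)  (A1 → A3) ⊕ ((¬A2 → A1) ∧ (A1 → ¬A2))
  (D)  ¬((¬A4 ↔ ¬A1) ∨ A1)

B

(A) fails at (0,0,0,0): the formula yields 0, G is 1.
(C) fails at (0,0,0,1): the formula yields 1, G is 0.
(D) fails at (0,0,0,0): the formula yields 0, G is 1.
That leaves (B). Evaluating it on every row reproduces the table of G exactly.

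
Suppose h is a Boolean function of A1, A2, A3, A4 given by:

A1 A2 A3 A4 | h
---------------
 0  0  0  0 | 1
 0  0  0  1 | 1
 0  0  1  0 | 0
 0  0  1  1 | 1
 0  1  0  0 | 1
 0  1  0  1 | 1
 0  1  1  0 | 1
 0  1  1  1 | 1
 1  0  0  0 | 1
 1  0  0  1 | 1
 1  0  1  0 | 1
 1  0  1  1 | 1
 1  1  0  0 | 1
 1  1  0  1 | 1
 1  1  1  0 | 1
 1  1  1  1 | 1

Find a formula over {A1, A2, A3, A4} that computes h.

h(A1, A2, A3, A4) = ~(((~A1 & ~A2) & A3) & ~A4)

Only row (0,0,1,0) gives 0. So h is 1 everywhere except there — the complement of the minterm ¬A1·¬A2·A3·¬A4.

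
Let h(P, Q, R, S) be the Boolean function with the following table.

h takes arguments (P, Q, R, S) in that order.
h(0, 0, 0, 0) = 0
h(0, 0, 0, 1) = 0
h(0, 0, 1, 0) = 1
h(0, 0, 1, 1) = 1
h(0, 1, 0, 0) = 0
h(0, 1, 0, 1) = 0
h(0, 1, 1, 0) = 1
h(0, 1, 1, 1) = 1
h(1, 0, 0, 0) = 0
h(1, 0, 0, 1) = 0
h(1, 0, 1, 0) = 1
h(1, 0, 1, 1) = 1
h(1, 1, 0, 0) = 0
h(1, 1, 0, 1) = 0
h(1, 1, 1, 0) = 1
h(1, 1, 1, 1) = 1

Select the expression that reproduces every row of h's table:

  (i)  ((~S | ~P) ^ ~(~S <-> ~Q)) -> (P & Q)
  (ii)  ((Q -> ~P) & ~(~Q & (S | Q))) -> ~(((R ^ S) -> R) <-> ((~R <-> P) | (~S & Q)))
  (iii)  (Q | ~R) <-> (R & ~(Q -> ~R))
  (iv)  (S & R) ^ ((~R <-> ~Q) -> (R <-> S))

(i): at (0,0,0,1) it gives 1, but h = 0 — eliminated.
(ii): at (0,0,0,0) it gives 1, but h = 0 — eliminated.
(iv): at (0,0,0,0) it gives 1, but h = 0 — eliminated.
That leaves (iii). Evaluating it on every row reproduces the table of h exactly.

iii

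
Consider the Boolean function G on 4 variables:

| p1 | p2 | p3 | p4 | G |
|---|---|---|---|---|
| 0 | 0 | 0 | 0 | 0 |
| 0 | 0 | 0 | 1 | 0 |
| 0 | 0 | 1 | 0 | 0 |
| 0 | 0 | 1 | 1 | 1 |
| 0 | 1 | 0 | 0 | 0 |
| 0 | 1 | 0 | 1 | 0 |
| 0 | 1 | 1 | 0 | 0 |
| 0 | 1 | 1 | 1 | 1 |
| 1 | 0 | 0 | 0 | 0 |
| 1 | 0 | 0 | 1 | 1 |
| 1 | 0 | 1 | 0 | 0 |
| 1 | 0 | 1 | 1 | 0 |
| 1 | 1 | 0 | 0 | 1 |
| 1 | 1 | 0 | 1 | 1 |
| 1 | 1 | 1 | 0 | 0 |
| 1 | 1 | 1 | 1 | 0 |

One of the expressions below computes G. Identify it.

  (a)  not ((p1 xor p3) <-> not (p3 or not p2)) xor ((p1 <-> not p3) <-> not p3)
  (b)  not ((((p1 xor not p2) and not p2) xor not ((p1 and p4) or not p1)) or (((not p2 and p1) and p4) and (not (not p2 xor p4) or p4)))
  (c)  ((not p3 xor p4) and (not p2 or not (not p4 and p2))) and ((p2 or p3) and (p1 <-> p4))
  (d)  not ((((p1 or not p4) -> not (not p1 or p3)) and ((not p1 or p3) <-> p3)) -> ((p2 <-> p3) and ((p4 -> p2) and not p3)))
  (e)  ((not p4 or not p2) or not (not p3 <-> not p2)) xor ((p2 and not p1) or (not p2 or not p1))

(a) fails at (0,0,1,0): the formula yields 1, G is 0.
(b) fails at (0,0,1,1): the formula yields 0, G is 1.
(c) fails at (0,0,1,1): the formula yields 0, G is 1.
(e) fails at (0,0,1,1): the formula yields 0, G is 1.
(d) is the remaining candidate, and it agrees with G on all 16 inputs.

d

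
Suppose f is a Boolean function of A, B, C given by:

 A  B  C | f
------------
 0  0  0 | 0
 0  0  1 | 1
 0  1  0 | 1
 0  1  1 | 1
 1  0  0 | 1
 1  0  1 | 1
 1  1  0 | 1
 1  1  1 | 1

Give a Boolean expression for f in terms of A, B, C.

f(A, B, C) = (A | B) | C

The output is 1 whenever at least one input is 1 — the OR of all inputs.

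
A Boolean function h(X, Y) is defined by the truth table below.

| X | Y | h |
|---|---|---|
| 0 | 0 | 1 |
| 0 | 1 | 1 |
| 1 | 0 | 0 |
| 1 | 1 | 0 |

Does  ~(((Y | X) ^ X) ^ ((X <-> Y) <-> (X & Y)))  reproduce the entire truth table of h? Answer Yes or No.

Yes

Evaluate ~(((Y | X) ^ X) ^ ((X <-> Y) <-> (X & Y))) on each row and compare to h:
  X=0, Y=0: formula gives 1, h = 1 ✓
  X=0, Y=1: formula gives 1, h = 1 ✓
  X=1, Y=0: formula gives 0, h = 0 ✓
  X=1, Y=1: formula gives 0, h = 0 ✓
All 4 rows match — the expression computes h exactly.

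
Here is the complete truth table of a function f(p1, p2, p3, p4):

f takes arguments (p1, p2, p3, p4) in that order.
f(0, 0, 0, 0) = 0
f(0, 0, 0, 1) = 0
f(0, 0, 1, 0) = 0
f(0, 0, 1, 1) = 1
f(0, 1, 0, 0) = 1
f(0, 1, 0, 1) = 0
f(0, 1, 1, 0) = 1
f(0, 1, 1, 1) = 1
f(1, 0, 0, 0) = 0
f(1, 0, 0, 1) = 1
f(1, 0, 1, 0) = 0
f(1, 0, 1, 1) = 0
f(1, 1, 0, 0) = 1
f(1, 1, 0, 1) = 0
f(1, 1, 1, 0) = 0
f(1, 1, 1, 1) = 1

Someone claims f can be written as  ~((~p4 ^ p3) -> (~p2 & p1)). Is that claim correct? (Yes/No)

No

Check the formula against f row by row:
  p1=0, p2=0, p3=0, p4=0: formula gives 1, but f = 0 ✗
Row (0,0,0,0) is a counterexample, so the formula is not equivalent to f.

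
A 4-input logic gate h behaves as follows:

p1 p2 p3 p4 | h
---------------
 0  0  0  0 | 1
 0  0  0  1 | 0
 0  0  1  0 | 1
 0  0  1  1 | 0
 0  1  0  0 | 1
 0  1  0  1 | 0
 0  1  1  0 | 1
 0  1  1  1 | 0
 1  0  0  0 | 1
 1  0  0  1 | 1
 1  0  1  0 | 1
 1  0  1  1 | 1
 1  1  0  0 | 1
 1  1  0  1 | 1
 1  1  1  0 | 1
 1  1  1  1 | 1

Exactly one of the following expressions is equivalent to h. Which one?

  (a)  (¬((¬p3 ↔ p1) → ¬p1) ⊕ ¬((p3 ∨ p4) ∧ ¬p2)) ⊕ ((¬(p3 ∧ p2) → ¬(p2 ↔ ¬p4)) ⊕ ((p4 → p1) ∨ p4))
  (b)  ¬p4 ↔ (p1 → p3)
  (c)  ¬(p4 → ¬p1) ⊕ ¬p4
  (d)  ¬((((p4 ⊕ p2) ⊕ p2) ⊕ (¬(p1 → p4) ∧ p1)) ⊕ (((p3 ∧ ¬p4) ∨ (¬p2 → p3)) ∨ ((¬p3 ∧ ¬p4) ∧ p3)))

(a): at (0,0,0,1) it gives 1, but h = 0 — eliminated.
(b): at (1,0,0,0) it gives 0, but h = 1 — eliminated.
(d): at (0,0,1,0) it gives 0, but h = 1 — eliminated.
(c) is the remaining candidate, and it agrees with h on all 16 inputs.

c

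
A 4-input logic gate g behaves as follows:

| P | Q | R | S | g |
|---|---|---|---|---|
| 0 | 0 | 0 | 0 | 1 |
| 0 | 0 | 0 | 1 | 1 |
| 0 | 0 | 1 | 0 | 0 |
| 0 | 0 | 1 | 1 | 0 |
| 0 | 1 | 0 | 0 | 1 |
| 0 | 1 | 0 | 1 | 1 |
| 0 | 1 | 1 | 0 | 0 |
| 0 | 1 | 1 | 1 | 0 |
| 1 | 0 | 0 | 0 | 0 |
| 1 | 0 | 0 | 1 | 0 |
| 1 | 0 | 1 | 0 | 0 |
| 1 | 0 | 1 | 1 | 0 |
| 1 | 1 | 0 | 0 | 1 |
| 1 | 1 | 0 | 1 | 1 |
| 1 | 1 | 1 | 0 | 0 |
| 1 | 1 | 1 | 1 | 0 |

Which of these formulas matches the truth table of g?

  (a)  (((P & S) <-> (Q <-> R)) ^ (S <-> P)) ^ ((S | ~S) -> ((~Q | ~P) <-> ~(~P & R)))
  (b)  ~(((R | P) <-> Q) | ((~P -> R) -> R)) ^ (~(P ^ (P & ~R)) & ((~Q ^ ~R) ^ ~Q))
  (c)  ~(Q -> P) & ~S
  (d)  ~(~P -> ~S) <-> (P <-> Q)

(a): at (0,0,0,0) it gives 0, but g = 1 — eliminated.
(c): at (0,0,0,0) it gives 0, but g = 1 — eliminated.
(d): at (0,0,0,0) it gives 0, but g = 1 — eliminated.
(b) is the remaining candidate, and it agrees with g on all 16 inputs.

b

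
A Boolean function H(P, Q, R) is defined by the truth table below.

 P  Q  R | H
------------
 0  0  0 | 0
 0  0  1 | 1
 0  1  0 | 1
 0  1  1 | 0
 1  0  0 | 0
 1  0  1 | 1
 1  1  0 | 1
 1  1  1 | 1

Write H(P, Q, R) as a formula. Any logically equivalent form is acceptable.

H(P, Q, R) = not ((((not P and not Q) and not R) or ((not P and Q) and R)) or ((P and not Q) and not R))

There are just 3 zero rows: (0,0,0), (0,1,1), (1,0,0). Their minterms are ¬P·¬Q·¬R, ¬P·Q·R, P·¬Q·¬R; the OR of those covers precisely the 0-outputs, and negating it yields H.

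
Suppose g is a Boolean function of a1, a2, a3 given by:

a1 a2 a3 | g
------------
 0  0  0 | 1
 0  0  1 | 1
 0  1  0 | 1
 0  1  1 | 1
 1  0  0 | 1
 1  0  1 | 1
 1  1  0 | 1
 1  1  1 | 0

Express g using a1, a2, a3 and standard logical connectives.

g(a1, a2, a3) = ¬((a1 ∧ a2) ∧ a3)

The output is 0 only when every input is 1 — NAND of all inputs.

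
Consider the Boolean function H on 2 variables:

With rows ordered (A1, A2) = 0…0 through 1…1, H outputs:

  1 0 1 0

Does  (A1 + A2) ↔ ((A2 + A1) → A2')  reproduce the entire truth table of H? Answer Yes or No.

No

Check the formula against H row by row:
  A1=0, A2=0: formula gives 0, but H = 1 ✗
Since they disagree at (0,0), the expression is not a correct formula for H.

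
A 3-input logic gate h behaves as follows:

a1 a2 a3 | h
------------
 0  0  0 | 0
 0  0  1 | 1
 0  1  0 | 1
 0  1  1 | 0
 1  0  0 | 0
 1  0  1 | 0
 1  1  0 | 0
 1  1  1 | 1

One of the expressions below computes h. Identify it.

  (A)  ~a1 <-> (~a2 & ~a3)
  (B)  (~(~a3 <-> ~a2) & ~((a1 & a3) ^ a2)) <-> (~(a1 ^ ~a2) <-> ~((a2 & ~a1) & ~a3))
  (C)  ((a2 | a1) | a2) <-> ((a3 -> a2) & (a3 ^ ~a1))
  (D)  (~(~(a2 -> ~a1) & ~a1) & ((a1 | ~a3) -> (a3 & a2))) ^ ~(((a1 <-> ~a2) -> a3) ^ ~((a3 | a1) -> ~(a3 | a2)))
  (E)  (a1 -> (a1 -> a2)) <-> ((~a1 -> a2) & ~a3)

C

(A) disagrees with h on (0,0,0) (formula → 1, table → 0); rule it out.
(B) disagrees with h on (0,0,0) (formula → 1, table → 0); rule it out.
(D) disagrees with h on (0,0,1) (formula → 0, table → 1); rule it out.
(E) disagrees with h on (0,0,1) (formula → 0, table → 1); rule it out.
That leaves (C). Evaluating it on every row reproduces the table of h exactly.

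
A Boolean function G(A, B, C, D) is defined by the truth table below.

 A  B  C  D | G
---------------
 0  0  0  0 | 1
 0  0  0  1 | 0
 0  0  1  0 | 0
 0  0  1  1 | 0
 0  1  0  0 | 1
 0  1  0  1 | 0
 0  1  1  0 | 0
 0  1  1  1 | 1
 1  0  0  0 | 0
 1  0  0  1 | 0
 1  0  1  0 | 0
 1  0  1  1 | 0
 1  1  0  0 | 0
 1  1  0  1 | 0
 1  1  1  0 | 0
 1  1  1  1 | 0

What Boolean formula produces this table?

The 1-rows are (0,0,0,0), (0,1,0,0), (0,1,1,1). Each contributes one minterm — ¬A·¬B·¬C·¬D; ¬A·B·¬C·¬D; ¬A·B·C·D — and their disjunction is a sum-of-products form of G.

G(A, B, C, D) = ((((¬A ∧ ¬B) ∧ ¬C) ∧ ¬D) ∨ (((¬A ∧ B) ∧ ¬C) ∧ ¬D)) ∨ (((¬A ∧ B) ∧ C) ∧ D)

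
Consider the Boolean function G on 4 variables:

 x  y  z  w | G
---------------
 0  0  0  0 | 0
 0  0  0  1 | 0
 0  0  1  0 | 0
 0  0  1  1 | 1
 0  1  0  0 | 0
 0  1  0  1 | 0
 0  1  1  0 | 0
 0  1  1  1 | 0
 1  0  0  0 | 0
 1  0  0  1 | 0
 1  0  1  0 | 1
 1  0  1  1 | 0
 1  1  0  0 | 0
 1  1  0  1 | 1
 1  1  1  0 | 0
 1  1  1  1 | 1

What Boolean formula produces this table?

G(x, y, z, w) = (((((not x and not y) and z) and w) or (((x and not y) and z) and not w)) or (((x and y) and not z) and w)) or (((x and y) and z) and w)

The 1-rows are (0,0,1,1), (1,0,1,0), (1,1,0,1), (1,1,1,1). Each contributes one minterm — ¬x·¬y·z·w; x·¬y·z·¬w; x·y·¬z·w; x·y·z·w — and their disjunction is a sum-of-products form of G.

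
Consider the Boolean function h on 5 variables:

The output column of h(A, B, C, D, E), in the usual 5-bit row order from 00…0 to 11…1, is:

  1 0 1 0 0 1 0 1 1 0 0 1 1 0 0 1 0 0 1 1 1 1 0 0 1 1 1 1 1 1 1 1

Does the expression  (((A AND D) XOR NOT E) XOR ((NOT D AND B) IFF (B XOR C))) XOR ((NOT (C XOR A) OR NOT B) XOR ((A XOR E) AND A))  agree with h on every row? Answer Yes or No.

Evaluate (((A AND D) XOR NOT E) XOR ((NOT D AND B) IFF (B XOR C))) XOR ((NOT (C XOR A) OR NOT B) XOR ((A XOR E) AND A)) on each row and compare to h:
  A=0, B=0, C=0, D=0, E=0: formula gives 1, h = 1 ✓
  A=0, B=0, C=0, D=0, E=1: formula gives 0, h = 0 ✓
  A=0, B=0, C=0, D=1, E=0: formula gives 1, h = 1 ✓
  A=0, B=0, C=0, D=1, E=1: formula gives 0, h = 0 ✓
  …and likewise for the remaining 28 rows.
No disagreement on any input; they are logically equivalent.

Yes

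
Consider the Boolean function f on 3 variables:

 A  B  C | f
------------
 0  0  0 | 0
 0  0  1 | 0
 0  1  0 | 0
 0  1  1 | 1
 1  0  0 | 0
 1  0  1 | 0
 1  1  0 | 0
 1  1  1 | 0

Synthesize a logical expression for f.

f(A, B, C) = (not A and B) and C

f is 1 on exactly one input, (0,1,1), whose minterm is ¬A·B·C. So f is just that conjunction.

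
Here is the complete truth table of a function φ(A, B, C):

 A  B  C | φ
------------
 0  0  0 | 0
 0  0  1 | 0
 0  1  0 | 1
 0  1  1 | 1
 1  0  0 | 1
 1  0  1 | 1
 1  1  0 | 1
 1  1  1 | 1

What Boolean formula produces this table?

There are just 2 zero rows: (0,0,0), (0,0,1). Their minterms are ¬A·¬B·¬C, ¬A·¬B·C; the OR of those covers precisely the 0-outputs, and negating it yields φ.

φ(A, B, C) = (((A' · B') · C') + ((A' · B') · C))'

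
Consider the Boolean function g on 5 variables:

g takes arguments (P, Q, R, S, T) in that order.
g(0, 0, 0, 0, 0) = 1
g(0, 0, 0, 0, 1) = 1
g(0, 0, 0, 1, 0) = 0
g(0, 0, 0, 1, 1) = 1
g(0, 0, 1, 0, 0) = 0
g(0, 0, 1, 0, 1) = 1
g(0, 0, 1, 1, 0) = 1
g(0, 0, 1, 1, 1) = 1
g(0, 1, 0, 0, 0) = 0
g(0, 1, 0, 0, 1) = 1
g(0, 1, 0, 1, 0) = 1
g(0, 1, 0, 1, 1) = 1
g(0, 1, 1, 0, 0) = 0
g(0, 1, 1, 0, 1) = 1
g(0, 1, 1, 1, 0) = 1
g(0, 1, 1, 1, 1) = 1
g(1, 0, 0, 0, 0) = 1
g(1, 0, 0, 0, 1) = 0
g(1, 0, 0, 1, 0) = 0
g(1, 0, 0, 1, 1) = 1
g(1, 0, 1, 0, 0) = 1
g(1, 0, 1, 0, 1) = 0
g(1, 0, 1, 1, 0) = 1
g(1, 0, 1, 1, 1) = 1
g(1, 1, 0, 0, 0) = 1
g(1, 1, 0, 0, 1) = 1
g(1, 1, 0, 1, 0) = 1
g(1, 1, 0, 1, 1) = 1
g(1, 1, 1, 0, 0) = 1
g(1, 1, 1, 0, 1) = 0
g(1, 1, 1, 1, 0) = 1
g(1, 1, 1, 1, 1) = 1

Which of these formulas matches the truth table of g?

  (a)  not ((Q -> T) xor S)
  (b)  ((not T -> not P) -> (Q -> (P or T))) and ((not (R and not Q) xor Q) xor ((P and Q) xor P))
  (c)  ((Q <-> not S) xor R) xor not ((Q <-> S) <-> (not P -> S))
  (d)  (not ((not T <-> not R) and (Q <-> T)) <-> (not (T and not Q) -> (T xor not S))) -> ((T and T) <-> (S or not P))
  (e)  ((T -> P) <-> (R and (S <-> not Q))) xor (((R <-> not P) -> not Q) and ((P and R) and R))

d

(a) fails at (0,0,0,0,0): the formula yields 0, g is 1.
(b) fails at (0,0,0,1,0): the formula yields 1, g is 0.
(c) fails at (0,0,0,1,1): the formula yields 0, g is 1.
(e) fails at (0,0,0,0,0): the formula yields 0, g is 1.
That leaves (d). Evaluating it on every row reproduces the table of g exactly.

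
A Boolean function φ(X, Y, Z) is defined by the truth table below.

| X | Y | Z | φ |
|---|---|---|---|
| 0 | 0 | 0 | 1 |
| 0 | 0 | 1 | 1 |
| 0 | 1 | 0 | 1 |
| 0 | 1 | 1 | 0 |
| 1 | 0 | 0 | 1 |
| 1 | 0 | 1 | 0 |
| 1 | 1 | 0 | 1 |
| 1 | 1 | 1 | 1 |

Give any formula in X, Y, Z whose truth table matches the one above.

φ is 0 on only 2 rows — (0,1,1), (1,0,1). Writing each as a minterm (¬X·Y·Z, X·¬Y·Z) and OR-ing them characterizes exactly where φ=0, so φ is the negation of that disjunction.

φ(X, Y, Z) = (((X' · Y) · Z) + ((X · Y') · Z))'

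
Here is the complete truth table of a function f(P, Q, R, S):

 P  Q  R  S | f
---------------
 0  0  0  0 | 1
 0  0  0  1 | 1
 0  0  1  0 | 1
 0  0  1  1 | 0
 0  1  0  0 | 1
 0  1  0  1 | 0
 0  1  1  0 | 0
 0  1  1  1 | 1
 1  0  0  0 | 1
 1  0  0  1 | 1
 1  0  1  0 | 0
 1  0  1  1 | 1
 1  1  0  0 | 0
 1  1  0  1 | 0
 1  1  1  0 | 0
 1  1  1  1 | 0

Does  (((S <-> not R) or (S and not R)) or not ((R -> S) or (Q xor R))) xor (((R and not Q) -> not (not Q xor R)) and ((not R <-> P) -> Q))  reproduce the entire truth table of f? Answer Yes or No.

No

Evaluate (((S <-> not R) or (S and not R)) or not ((R -> S) or (Q xor R))) xor (((R and not Q) -> not (not Q xor R)) and ((not R <-> P) -> Q)) on each row and compare to f:
  P=0, Q=0, R=0, S=0: formula gives 1, f = 1 ✓
  P=0, Q=0, R=0, S=1: formula gives 0, but f = 1 ✗
Row (0,0,0,1) is a counterexample, so the formula is not equivalent to f.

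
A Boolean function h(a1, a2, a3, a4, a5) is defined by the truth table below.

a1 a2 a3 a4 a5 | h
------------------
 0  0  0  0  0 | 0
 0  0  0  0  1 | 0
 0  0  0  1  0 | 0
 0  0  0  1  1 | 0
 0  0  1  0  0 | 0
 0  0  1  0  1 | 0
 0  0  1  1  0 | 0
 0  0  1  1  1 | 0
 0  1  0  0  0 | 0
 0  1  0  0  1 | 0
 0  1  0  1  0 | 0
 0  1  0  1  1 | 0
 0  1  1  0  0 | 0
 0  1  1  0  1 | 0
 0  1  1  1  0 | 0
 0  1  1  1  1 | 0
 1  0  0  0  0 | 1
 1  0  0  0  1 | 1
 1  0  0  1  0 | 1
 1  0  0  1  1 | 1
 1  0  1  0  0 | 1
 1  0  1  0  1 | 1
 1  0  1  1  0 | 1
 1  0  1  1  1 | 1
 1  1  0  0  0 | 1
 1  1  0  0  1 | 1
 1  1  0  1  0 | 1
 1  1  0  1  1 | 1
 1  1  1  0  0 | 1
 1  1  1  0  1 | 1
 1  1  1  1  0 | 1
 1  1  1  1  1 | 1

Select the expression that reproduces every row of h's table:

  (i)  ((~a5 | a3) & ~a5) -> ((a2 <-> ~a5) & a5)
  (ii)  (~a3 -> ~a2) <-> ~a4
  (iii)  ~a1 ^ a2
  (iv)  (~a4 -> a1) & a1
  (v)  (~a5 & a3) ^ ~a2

(i): at (0,0,0,0,1) it gives 1, but h = 0 — eliminated.
(ii): at (0,0,0,0,0) it gives 1, but h = 0 — eliminated.
(iii): at (0,0,0,0,0) it gives 1, but h = 0 — eliminated.
(v): at (0,0,0,0,0) it gives 1, but h = 0 — eliminated.
(iv) is the remaining candidate, and it agrees with h on all 32 inputs.

iv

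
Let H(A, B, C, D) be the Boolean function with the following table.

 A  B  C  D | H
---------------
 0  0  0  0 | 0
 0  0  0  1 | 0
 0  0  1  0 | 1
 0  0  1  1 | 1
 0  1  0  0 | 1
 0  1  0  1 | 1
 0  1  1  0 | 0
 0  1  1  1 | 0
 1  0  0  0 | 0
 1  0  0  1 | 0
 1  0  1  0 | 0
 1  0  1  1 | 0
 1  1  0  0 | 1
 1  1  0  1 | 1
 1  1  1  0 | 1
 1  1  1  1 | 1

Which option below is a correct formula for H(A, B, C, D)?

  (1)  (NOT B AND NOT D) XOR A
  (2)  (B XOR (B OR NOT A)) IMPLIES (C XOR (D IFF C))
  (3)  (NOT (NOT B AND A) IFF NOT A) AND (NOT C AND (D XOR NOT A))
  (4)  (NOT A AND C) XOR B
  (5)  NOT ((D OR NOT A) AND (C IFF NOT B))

(1) fails at (0,0,0,0): the formula yields 1, H is 0.
(2) fails at (0,0,0,0): the formula yields 1, H is 0.
(3) fails at (0,0,0,0): the formula yields 1, H is 0.
(5) fails at (0,0,0,0): the formula yields 1, H is 0.
(4) is the remaining candidate, and it agrees with H on all 16 inputs.

4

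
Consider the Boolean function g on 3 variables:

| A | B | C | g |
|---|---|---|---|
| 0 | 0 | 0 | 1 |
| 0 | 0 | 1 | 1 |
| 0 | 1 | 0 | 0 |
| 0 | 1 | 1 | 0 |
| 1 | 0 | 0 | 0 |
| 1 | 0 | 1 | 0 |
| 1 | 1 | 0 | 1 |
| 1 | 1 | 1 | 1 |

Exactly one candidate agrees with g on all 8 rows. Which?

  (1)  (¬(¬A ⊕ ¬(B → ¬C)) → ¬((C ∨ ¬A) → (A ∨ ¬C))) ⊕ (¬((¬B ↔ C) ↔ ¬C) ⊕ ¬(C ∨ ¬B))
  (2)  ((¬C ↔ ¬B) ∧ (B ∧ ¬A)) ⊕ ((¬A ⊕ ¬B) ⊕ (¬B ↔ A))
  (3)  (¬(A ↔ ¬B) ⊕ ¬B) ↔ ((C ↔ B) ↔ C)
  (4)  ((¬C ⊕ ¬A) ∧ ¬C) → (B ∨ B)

(1): at (0,0,0) it gives 0, but g = 1 — eliminated.
(2): at (0,0,0) it gives 0, but g = 1 — eliminated.
(4): at (0,1,0) it gives 1, but g = 0 — eliminated.
That leaves (3). Evaluating it on every row reproduces the table of g exactly.

3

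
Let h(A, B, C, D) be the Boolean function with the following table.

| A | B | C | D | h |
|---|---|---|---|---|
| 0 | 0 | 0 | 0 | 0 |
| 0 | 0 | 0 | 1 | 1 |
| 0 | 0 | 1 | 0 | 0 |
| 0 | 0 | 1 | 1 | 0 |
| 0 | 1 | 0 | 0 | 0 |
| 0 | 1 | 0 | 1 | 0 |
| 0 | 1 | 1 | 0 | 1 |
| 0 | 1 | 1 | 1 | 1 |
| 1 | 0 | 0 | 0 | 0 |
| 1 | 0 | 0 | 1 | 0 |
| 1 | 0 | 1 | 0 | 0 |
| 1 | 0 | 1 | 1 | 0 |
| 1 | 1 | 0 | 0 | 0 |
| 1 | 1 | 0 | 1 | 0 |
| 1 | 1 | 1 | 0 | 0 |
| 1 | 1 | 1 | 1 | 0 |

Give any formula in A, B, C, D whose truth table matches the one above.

Collect the rows where h=1 — (0,0,0,1), (0,1,1,0), (0,1,1,1) — and write one minterm per row: ¬A·¬B·¬C·D, ¬A·B·C·¬D, ¬A·B·C·D. Their union (logical OR) reproduces the table exactly.

h(A, B, C, D) = ((((NOT A AND NOT B) AND NOT C) AND D) OR (((NOT A AND B) AND C) AND NOT D)) OR (((NOT A AND B) AND C) AND D)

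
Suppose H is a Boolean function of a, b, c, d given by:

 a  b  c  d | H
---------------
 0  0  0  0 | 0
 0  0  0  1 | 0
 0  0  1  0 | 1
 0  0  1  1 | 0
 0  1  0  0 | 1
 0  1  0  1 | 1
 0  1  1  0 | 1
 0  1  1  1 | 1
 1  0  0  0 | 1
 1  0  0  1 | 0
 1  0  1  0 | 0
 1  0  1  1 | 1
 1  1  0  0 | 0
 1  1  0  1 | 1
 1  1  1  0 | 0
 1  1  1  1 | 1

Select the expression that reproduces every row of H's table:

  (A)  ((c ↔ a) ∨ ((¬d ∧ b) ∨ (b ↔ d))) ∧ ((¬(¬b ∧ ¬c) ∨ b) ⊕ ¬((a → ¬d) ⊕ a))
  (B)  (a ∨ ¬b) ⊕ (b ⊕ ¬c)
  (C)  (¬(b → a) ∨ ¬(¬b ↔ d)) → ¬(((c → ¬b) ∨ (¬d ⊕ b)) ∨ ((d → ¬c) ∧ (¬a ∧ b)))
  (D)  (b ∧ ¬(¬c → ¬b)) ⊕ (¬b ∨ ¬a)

A

(B) fails at (0,0,1,1): the formula yields 1, H is 0.
(C) fails at (0,0,0,1): the formula yields 1, H is 0.
(D) fails at (0,0,0,0): the formula yields 1, H is 0.
That leaves (A). Evaluating it on every row reproduces the table of H exactly.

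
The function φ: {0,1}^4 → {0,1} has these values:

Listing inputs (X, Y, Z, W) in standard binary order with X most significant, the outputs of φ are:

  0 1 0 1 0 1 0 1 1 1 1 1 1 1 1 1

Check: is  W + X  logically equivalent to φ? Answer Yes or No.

Yes

Test each input against both φ and the formula:
  X=0, Y=0, Z=0, W=0: formula gives 0, φ = 0 ✓
  X=0, Y=0, Z=0, W=1: formula gives 1, φ = 1 ✓
  X=0, Y=0, Z=1, W=0: formula gives 0, φ = 0 ✓
  X=0, Y=0, Z=1, W=1: formula gives 1, φ = 1 ✓
  … (the remaining 12 rows also agree.)
All 16 rows match — the expression computes φ exactly.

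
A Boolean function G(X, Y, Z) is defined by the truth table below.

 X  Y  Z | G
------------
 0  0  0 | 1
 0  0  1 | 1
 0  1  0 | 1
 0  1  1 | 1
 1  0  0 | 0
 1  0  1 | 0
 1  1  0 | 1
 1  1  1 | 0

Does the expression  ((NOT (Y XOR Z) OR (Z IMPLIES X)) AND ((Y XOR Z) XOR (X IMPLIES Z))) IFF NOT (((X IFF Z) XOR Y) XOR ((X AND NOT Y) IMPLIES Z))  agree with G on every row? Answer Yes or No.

Yes

Evaluate ((NOT (Y XOR Z) OR (Z IMPLIES X)) AND ((Y XOR Z) XOR (X IMPLIES Z))) IFF NOT (((X IFF Z) XOR Y) XOR ((X AND NOT Y) IMPLIES Z)) on each row and compare to G:
  X=0, Y=0, Z=0: formula gives 1, G = 1 ✓
  X=0, Y=0, Z=1: formula gives 1, G = 1 ✓
  X=0, Y=1, Z=0: formula gives 1, G = 1 ✓
  X=0, Y=1, Z=1: formula gives 1, G = 1 ✓
  X=1, Y=0, Z=0: formula gives 0, G = 0 ✓
  … (the remaining 3 rows also agree.)
Every row agrees, so the formula is equivalent.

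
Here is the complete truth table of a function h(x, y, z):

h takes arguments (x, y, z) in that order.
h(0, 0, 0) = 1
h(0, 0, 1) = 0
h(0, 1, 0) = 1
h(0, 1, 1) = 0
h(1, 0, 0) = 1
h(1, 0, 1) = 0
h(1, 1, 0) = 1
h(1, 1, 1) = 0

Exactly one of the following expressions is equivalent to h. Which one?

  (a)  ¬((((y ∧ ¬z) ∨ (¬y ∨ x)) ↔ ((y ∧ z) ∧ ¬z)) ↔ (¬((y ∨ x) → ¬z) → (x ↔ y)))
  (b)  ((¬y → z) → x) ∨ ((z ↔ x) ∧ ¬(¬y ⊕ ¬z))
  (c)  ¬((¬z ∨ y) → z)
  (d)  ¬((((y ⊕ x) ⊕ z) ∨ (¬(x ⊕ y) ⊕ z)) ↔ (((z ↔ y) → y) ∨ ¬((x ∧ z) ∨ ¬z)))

(a) disagrees with h on (0,0,1) (formula → 1, table → 0); rule it out.
(b) disagrees with h on (0,1,0) (formula → 0, table → 1); rule it out.
(d) disagrees with h on (0,1,0) (formula → 0, table → 1); rule it out.
Only (c) survives; checking it on all 8 rows confirms it matches h.

c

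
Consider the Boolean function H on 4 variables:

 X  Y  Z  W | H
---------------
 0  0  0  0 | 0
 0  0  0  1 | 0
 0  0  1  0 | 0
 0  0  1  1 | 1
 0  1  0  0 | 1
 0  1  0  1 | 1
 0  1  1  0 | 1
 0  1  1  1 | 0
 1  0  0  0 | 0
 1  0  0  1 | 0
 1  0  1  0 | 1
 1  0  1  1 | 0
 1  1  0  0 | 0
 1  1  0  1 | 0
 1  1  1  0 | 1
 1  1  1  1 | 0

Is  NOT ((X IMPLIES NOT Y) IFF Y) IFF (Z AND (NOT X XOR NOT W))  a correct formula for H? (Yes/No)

Check the formula against H row by row:
  X=0, Y=0, Z=0, W=0: formula gives 0, H = 0 ✓
  X=0, Y=0, Z=0, W=1: formula gives 0, H = 0 ✓
  X=0, Y=0, Z=1, W=0: formula gives 0, H = 0 ✓
  X=0, Y=0, Z=1, W=1: formula gives 1, H = 1 ✓
  … (the remaining 12 rows also agree.)
No disagreement on any input; they are logically equivalent.

Yes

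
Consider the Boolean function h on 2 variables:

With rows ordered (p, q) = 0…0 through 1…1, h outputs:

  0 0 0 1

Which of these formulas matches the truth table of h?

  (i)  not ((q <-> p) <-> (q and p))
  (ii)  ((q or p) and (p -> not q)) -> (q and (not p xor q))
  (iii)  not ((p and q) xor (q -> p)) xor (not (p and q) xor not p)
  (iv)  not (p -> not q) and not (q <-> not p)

(i): at (0,0) it gives 1, but h = 0 — eliminated.
(ii): at (0,0) it gives 1, but h = 0 — eliminated.
(iii): at (0,1) it gives 1, but h = 0 — eliminated.
Only (iv) survives; checking it on all 4 rows confirms it matches h.

iv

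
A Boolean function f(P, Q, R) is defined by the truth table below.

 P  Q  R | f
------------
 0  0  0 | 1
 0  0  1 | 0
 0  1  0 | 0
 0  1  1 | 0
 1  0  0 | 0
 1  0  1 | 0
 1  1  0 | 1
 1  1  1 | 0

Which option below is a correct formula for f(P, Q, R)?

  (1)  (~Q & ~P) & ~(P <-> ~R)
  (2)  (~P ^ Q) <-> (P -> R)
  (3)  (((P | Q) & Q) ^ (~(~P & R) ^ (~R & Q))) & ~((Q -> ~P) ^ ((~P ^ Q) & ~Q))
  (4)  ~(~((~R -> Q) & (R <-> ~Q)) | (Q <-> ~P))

(1): at (1,1,0) it gives 0, but f = 1 — eliminated.
(2): at (0,0,1) it gives 1, but f = 0 — eliminated.
(4): at (0,0,0) it gives 0, but f = 1 — eliminated.
That leaves (3). Evaluating it on every row reproduces the table of f exactly.

3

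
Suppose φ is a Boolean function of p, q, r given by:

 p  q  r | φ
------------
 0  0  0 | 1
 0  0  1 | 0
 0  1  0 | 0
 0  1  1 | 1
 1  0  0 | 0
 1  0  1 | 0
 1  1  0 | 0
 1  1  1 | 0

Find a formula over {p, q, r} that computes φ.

φ(p, q, r) = ((not p and not q) and not r) or ((not p and q) and r)

φ=1 on 2 inputs: (0,0,0), (0,1,1). Reading each as a conjunction of literals (¬p·¬q·¬r, ¬p·q·r) and taking the OR gives the canonical DNF.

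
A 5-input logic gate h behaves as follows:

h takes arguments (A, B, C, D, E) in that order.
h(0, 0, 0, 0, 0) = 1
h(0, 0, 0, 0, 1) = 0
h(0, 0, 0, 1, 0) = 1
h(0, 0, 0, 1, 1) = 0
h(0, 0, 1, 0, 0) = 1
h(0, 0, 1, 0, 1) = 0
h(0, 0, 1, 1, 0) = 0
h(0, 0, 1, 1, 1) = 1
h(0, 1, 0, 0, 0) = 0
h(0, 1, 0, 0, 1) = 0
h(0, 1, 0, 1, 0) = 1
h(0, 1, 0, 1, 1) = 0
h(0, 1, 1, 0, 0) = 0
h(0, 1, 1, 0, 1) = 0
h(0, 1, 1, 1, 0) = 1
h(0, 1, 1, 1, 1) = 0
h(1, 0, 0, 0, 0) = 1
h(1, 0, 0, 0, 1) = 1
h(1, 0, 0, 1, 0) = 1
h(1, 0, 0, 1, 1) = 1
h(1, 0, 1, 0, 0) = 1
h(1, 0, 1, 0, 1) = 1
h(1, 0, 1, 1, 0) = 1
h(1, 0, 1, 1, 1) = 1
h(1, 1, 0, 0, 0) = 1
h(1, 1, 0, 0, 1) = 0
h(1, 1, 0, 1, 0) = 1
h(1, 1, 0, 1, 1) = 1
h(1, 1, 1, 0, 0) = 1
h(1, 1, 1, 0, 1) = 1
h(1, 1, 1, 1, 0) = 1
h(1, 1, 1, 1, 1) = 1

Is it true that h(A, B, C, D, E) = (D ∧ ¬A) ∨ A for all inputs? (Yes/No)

Evaluate (D ∧ ¬A) ∨ A on each row and compare to h:
  A=0, B=0, C=0, D=0, E=0: formula gives 0, but h = 1 ✗
Since they disagree at (0,0,0,0,0), the expression is not a correct formula for h.

No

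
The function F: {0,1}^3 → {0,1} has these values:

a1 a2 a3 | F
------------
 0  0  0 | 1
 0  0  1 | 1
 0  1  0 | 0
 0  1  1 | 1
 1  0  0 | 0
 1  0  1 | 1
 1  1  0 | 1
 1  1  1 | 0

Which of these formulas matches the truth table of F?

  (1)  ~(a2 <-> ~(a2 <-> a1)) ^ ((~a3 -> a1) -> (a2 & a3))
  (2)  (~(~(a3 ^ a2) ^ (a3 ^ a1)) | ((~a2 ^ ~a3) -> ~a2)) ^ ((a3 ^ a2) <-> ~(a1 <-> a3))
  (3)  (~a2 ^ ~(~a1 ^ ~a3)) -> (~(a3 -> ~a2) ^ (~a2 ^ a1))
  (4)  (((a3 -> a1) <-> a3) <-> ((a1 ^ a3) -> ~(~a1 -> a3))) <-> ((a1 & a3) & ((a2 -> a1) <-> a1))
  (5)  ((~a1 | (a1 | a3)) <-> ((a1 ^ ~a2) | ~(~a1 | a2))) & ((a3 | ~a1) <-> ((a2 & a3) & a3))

3

(1) fails at (0,0,1): the formula yields 0, F is 1.
(2) fails at (0,0,0): the formula yields 0, F is 1.
(4) fails at (0,0,1): the formula yields 0, F is 1.
(5) fails at (0,0,0): the formula yields 0, F is 1.
That leaves (3). Evaluating it on every row reproduces the table of F exactly.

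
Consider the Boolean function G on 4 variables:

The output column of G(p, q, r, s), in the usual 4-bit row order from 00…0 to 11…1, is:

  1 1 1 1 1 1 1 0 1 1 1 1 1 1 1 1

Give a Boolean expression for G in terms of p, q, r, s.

Only row (0,1,1,1) gives 0. So G is 1 everywhere except there — the complement of the minterm ¬p·q·r·s.

G(p, q, r, s) = ~(((~p & q) & r) & s)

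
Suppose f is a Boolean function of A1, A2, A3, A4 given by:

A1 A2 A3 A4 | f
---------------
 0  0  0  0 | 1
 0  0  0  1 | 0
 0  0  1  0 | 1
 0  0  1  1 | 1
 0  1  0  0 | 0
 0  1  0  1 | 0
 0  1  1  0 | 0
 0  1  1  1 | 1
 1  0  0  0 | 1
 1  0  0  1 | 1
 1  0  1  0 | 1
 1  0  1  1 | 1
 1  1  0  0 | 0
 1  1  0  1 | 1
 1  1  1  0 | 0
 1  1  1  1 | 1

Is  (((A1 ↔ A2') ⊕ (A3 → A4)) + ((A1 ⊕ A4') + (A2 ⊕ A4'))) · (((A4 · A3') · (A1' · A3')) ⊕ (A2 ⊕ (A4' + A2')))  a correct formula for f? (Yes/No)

Yes

Check the formula against f row by row:
  A1=0, A2=0, A3=0, A4=0: formula gives 1, f = 1 ✓
  A1=0, A2=0, A3=0, A4=1: formula gives 0, f = 0 ✓
  A1=0, A2=0, A3=1, A4=0: formula gives 1, f = 1 ✓
  A1=0, A2=0, A3=1, A4=1: formula gives 1, f = 1 ✓
  … (the remaining 12 rows also agree.)
Every row agrees, so the formula is equivalent.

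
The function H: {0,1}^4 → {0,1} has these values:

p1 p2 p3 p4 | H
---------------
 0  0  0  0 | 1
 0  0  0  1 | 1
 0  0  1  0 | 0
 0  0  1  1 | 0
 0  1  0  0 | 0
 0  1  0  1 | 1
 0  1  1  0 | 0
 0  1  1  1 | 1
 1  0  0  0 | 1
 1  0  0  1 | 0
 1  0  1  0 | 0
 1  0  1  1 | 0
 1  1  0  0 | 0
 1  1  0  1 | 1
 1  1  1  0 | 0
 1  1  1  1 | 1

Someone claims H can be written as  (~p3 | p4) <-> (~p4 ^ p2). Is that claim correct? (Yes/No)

Evaluate (~p3 | p4) <-> (~p4 ^ p2) on each row and compare to H:
  p1=0, p2=0, p3=0, p4=0: formula gives 1, H = 1 ✓
  p1=0, p2=0, p3=0, p4=1: formula gives 0, but H = 1 ✗
Since they disagree at (0,0,0,1), the expression is not a correct formula for H.

No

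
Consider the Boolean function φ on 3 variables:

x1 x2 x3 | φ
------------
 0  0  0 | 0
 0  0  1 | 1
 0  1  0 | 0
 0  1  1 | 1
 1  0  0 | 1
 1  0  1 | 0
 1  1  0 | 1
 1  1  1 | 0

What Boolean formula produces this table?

φ(x1, x2, x3) = ((((~x1 & ~x2) & x3) | ((~x1 & x2) & x3)) | ((x1 & ~x2) & ~x3)) | ((x1 & x2) & ~x3)

φ=1 on 4 inputs: (0,0,1), (0,1,1), (1,0,0), (1,1,0). Reading each as a conjunction of literals (¬x1·¬x2·x3, ¬x1·x2·x3, x1·¬x2·¬x3, x1·x2·¬x3) and taking the OR gives the canonical DNF.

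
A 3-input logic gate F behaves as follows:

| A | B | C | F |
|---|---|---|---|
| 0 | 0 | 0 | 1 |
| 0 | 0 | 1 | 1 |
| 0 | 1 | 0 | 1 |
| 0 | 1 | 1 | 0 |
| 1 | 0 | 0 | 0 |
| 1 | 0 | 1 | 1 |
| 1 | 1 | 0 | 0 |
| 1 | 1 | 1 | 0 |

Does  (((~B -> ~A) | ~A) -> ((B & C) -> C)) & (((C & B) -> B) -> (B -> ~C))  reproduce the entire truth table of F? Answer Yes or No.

No

Check the formula against F row by row:
  A=0, B=0, C=0: formula gives 1, F = 1 ✓
  A=0, B=0, C=1: formula gives 1, F = 1 ✓
  A=0, B=1, C=0: formula gives 1, F = 1 ✓
  A=0, B=1, C=1: formula gives 0, F = 0 ✓
  A=1, B=0, C=0: formula gives 1, but F = 0 ✗
Row (1,0,0) is a counterexample, so the formula is not equivalent to F.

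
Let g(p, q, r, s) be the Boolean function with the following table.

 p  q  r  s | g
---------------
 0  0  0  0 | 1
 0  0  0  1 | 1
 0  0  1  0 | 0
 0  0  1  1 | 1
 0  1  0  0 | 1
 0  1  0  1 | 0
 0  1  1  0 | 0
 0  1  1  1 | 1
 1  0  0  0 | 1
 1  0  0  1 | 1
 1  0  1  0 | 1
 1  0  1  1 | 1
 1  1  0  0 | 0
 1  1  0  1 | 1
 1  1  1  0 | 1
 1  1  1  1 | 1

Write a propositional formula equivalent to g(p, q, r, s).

g(p, q, r, s) = ~((((((~p & ~q) & r) & ~s) | (((~p & q) & ~r) & s)) | (((~p & q) & r) & ~s)) | (((p & q) & ~r) & ~s))

g is 0 on only 4 rows — (0,0,1,0), (0,1,0,1), (0,1,1,0), (1,1,0,0). Writing each as a minterm (¬p·¬q·r·¬s, ¬p·q·¬r·s, ¬p·q·r·¬s, p·q·¬r·¬s) and OR-ing them characterizes exactly where g=0, so g is the negation of that disjunction.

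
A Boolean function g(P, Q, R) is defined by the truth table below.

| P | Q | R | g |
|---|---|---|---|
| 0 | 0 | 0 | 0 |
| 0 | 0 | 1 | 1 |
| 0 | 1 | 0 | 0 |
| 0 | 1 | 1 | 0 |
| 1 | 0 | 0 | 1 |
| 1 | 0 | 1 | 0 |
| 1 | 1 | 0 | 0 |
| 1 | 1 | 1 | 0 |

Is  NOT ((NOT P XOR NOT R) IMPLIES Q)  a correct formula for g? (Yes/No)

Yes

Evaluate NOT ((NOT P XOR NOT R) IMPLIES Q) on each row and compare to g:
  P=0, Q=0, R=0: formula gives 0, g = 0 ✓
  P=0, Q=0, R=1: formula gives 1, g = 1 ✓
  P=0, Q=1, R=0: formula gives 0, g = 0 ✓
  P=0, Q=1, R=1: formula gives 0, g = 0 ✓
  P=1, Q=0, R=0: formula gives 1, g = 1 ✓
  … (the remaining 3 rows also agree.)
Every row agrees, so the formula is equivalent.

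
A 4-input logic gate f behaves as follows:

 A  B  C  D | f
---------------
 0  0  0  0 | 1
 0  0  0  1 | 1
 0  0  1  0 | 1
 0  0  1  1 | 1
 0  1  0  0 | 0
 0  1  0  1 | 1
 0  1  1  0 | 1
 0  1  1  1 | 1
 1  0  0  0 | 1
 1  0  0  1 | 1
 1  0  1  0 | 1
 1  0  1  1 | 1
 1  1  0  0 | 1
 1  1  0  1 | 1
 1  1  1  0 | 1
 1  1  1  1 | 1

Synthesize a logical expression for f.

Only row (0,1,0,0) gives 0. So f is 1 everywhere except there — the complement of the minterm ¬A·B·¬C·¬D.

f(A, B, C, D) = not (((not A and B) and not C) and not D)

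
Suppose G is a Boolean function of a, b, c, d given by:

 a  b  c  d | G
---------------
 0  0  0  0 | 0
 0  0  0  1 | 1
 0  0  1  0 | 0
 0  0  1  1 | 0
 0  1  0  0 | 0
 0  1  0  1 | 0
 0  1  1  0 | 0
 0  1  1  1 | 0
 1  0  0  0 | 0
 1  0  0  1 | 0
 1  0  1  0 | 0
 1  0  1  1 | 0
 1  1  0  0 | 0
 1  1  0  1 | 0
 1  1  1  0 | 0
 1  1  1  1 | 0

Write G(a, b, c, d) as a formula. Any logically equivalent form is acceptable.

Only row (0,0,0,1) gives 1. That row's minterm ¬a·¬b·¬c·d is G directly.

G(a, b, c, d) = ((not a and not b) and not c) and d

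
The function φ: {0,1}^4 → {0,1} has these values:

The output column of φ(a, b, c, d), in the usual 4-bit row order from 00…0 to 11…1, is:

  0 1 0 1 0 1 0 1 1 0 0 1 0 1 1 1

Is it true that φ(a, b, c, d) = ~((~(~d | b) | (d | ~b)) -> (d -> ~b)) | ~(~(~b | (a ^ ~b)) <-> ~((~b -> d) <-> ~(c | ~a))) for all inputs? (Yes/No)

Test each input against both φ and the formula:
  a=0, b=0, c=0, d=0: formula gives 0, φ = 0 ✓
  a=0, b=0, c=0, d=1: formula gives 1, φ = 1 ✓
  a=0, b=0, c=1, d=0: formula gives 0, φ = 0 ✓
  a=0, b=0, c=1, d=1: formula gives 1, φ = 1 ✓
  …and likewise for the remaining 12 rows.
All 16 rows match — the expression computes φ exactly.

Yes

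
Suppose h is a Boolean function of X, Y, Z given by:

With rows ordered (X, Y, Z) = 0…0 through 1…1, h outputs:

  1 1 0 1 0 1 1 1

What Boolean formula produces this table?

h is 0 on only 2 rows — (0,1,0), (1,0,0). Writing each as a minterm (¬X·Y·¬Z, X·¬Y·¬Z) and OR-ing them characterizes exactly where h=0, so h is the negation of that disjunction.

h(X, Y, Z) = NOT (((NOT X AND Y) AND NOT Z) OR ((X AND NOT Y) AND NOT Z))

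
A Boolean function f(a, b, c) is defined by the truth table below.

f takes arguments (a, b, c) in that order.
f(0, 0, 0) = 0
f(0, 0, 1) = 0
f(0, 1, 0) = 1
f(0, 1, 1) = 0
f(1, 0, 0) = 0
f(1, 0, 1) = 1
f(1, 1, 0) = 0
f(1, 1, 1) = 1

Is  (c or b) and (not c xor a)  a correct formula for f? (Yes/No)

Yes

Check the formula against f row by row:
  a=0, b=0, c=0: formula gives 0, f = 0 ✓
  a=0, b=0, c=1: formula gives 0, f = 0 ✓
  a=0, b=1, c=0: formula gives 1, f = 1 ✓
  a=0, b=1, c=1: formula gives 0, f = 0 ✓
  a=1, b=0, c=0: formula gives 0, f = 0 ✓
  … (the remaining 3 rows also agree.)
No disagreement on any input; they are logically equivalent.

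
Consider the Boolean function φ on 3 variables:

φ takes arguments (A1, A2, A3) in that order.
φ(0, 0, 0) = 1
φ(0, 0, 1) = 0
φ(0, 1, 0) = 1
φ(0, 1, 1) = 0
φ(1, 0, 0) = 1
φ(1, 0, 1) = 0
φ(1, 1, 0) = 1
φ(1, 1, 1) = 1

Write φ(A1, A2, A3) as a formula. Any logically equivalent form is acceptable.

φ is 0 on only 3 rows — (0,0,1), (0,1,1), (1,0,1). Writing each as a minterm (¬A1·¬A2·A3, ¬A1·A2·A3, A1·¬A2·A3) and OR-ing them characterizes exactly where φ=0, so φ is the negation of that disjunction.

φ(A1, A2, A3) = NOT ((((NOT A1 AND NOT A2) AND A3) OR ((NOT A1 AND A2) AND A3)) OR ((A1 AND NOT A2) AND A3))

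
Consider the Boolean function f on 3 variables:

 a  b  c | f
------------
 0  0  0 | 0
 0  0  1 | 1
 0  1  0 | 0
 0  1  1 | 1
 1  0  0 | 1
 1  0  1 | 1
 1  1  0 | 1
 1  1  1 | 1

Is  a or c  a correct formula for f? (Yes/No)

Yes

Test each input against both f and the formula:
  a=0, b=0, c=0: formula gives 0, f = 0 ✓
  a=0, b=0, c=1: formula gives 1, f = 1 ✓
  a=0, b=1, c=0: formula gives 0, f = 0 ✓
  a=0, b=1, c=1: formula gives 1, f = 1 ✓
  a=1, b=0, c=0: formula gives 1, f = 1 ✓
  … (the remaining 3 rows also agree.)
Every row agrees, so the formula is equivalent.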